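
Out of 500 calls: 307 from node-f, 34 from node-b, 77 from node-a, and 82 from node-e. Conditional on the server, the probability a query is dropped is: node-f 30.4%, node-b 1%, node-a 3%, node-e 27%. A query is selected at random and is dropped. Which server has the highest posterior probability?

Compute prior × likelihood for every hypothesis:
  node-f: 0.614 × 0.304 = 0.186656
  node-b: 0.068 × 0.01 = 0.00068
  node-a: 0.154 × 0.03 = 0.00462
  node-e: 0.164 × 0.27 = 0.04428
Normalizing constant = 0.236236.
Largest term belongs to node-f, so node-f is most probable.

node-f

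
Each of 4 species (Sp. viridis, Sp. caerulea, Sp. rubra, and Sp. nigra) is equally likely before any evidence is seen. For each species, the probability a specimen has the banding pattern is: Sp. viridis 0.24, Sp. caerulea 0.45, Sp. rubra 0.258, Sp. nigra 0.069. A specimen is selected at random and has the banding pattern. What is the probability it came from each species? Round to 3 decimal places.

Sp. viridis 0.236, Sp. caerulea 0.442, Sp. rubra 0.254, Sp. nigra 0.068

With a uniform prior (1/4 each), posterior ∝ likelihood:
  Sp. viridis: 0.24
  Sp. caerulea: 0.45
  Sp. rubra: 0.258
  Sp. nigra: 0.069
Sum = 1.017.
P(Sp. viridis | banded) = 0.24/1.017 ≈ 0.236
P(Sp. caerulea | banded) = 0.45/1.017 ≈ 0.442
P(Sp. rubra | banded) = 0.258/1.017 ≈ 0.254
P(Sp. nigra | banded) = 0.069/1.017 ≈ 0.068
(Check: 0.236+0.442+0.254+0.068 = 1.000.)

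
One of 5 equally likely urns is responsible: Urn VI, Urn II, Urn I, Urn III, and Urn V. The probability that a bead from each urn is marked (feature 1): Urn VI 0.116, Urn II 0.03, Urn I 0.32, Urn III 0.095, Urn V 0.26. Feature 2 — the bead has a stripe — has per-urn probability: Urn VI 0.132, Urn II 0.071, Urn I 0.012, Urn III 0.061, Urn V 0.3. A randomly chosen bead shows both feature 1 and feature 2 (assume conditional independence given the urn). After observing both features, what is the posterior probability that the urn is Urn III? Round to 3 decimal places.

0.055

Since the prior is uniform, the posterior is proportional to the likelihood:
  Urn VI: 0.116 × 0.132 = 0.015312
  Urn II: 0.03 × 0.071 = 0.00213
  Urn I: 0.32 × 0.012 = 0.00384
  Urn III: 0.095 × 0.061 = 0.005795
  Urn V: 0.26 × 0.3 = 0.078
Sum = 0.105077.
P(Urn III | evidence) = 0.005795 / 0.105077 ≈ 0.055.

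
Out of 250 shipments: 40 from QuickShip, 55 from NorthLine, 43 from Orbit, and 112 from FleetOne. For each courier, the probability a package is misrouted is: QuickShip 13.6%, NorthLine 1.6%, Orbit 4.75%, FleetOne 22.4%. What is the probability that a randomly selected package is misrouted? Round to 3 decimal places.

0.134

By Bayes' rule, posterior ∝ prior × likelihood:
  QuickShip: 0.16 × 0.136 = 0.02176
  NorthLine: 0.22 × 0.016 = 0.00352
  Orbit: 0.172 × 0.0475 = 0.00817
  FleetOne: 0.448 × 0.224 = 0.100352
P(misrouted) = 0.02176 + 0.00352 + 0.00817 + 0.100352 = 0.133802 → 0.134.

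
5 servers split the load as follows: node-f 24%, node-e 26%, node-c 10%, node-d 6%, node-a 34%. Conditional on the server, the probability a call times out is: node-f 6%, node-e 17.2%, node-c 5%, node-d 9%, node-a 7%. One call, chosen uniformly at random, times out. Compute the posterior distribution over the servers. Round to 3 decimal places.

node-f 0.154, node-e 0.479, node-c 0.054, node-d 0.058, node-a 0.255

By Bayes' rule, posterior ∝ prior × likelihood:
  node-f: 0.24 × 0.06 = 0.0144
  node-e: 0.26 × 0.172 = 0.04472
  node-c: 0.1 × 0.05 = 0.005
  node-d: 0.06 × 0.09 = 0.0054
  node-a: 0.34 × 0.07 = 0.0238
Total = 0.09332.
P(node-f | timeout) = 0.0144/0.09332 ≈ 0.154
P(node-e | timeout) = 0.04472/0.09332 ≈ 0.479
P(node-c | timeout) = 0.005/0.09332 ≈ 0.054
P(node-d | timeout) = 0.0054/0.09332 ≈ 0.058
P(node-a | timeout) = 0.0238/0.09332 ≈ 0.255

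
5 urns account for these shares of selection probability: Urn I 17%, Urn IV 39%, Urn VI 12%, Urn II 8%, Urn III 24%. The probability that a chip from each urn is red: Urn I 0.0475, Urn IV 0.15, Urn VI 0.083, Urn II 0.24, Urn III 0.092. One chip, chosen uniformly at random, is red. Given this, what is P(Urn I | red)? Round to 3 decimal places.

0.069

Prior × likelihood for each hypothesis:
  Urn I: 0.17 × 0.0475 = 0.008075
  Urn IV: 0.39 × 0.15 = 0.0585
  Urn VI: 0.12 × 0.083 = 0.00996
  Urn II: 0.08 × 0.24 = 0.0192
  Urn III: 0.24 × 0.092 = 0.02208
Total = 0.117815.
P(Urn I | evidence) = 0.008075 / 0.117815 ≈ 0.069.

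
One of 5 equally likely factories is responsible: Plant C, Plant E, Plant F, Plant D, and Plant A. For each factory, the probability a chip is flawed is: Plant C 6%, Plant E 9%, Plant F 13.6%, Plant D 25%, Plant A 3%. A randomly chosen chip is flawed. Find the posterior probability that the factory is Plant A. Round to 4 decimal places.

Since the prior is uniform, the posterior is proportional to the likelihood:
  Plant C: 0.06
  Plant E: 0.09
  Plant F: 0.136
  Plant D: 0.25
  Plant A: 0.03
Sum = 0.566.
P(Plant A | evidence) = 0.03 / 0.566 ≈ 0.0530.

0.0530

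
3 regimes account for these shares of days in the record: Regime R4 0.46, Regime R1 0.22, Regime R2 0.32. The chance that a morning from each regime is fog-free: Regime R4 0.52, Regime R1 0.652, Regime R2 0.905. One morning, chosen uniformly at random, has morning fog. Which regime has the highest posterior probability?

Taking complements, P(fog | each) = Regime R4 0.48, Regime R1 0.348, Regime R2 0.095.
Prior × likelihood for each hypothesis:
  Regime R4: 0.46 × 0.48 = 0.2208
  Regime R1: 0.22 × 0.348 = 0.07656
  Regime R2: 0.32 × 0.095 = 0.0304
Sum = 0.32776.
Largest term belongs to Regime R4, so Regime R4 is most probable.

Regime R4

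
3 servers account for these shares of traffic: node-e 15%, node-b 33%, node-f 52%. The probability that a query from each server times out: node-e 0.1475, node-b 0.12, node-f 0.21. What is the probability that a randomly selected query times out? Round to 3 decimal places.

0.171

By Bayes' rule, posterior ∝ prior × likelihood:
  node-e: 0.15 × 0.1475 = 0.022125
  node-b: 0.33 × 0.12 = 0.0396
  node-f: 0.52 × 0.21 = 0.1092
P(timeout) = 0.022125 + 0.0396 + 0.1092 = 0.170925 → 0.171.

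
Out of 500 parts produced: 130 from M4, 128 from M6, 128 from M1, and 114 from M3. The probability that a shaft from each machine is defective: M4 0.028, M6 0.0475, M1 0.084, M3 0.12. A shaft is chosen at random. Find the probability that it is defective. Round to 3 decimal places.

0.068

Prior × likelihood for each hypothesis:
  M4: 0.26 × 0.028 = 0.00728
  M6: 0.256 × 0.0475 = 0.01216
  M1: 0.256 × 0.084 = 0.021504
  M3: 0.228 × 0.12 = 0.02736
P(defective) = 0.00728 + 0.01216 + 0.021504 + 0.02736 = 0.068304 → 0.068.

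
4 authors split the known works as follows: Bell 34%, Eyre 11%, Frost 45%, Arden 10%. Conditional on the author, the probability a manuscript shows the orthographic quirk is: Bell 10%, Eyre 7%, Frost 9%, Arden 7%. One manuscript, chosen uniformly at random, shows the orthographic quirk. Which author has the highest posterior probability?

Prior × likelihood for each hypothesis:
  Bell: 0.34 × 0.1 = 0.034
  Eyre: 0.11 × 0.07 = 0.0077
  Frost: 0.45 × 0.09 = 0.0405
  Arden: 0.1 × 0.07 = 0.007
Normalizing constant = 0.0892.
Largest term belongs to Frost, so Frost is most probable.

Frost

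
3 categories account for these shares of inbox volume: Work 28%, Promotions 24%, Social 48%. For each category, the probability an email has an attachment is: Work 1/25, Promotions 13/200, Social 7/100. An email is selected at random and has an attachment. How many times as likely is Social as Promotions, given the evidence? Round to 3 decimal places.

Unnormalized posteriors (prior × likelihood):
  Work: 0.28 × 0.04 = 0.0112
  Promotions: 0.24 × 0.065 = 0.0156
  Social: 0.48 × 0.07 = 0.0336
Sum = 0.0604.
The ratio is 0.0336 / 0.0156 (the normalizer cancels) = 2.154.

2.154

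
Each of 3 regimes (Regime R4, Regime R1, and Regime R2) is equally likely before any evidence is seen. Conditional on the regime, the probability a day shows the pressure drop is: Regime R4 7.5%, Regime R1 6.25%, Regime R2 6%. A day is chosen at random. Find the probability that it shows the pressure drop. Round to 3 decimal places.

With a uniform prior (1/3 each), posterior ∝ likelihood:
  Regime R4: 0.075
  Regime R1: 0.0625
  Regime R2: 0.06
P(drop) = (1/3) × (0.075 + 0.0625 + 0.06) = 0.1975/3 ≈ 0.066.

0.066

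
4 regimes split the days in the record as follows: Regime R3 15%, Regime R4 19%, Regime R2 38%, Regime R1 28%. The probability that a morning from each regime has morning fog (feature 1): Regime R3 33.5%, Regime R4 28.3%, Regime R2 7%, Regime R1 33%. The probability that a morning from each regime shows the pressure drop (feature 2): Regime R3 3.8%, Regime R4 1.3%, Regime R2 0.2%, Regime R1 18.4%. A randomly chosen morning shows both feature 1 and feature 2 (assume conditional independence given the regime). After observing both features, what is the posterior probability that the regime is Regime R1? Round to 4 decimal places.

Compute prior × likelihood for every hypothesis:
  Regime R3: 0.15 × 0.335 × 0.038 = 0.0019095
  Regime R4: 0.19 × 0.283 × 0.013 = 0.00069901
  Regime R2: 0.38 × 0.07 × 0.002 = 0.0000532
  Regime R1: 0.28 × 0.33 × 0.184 = 0.0170016
Total = 0.01966331.
P(Regime R1 | evidence) = 0.0170016 / 0.01966331 ≈ 0.8646.

0.8646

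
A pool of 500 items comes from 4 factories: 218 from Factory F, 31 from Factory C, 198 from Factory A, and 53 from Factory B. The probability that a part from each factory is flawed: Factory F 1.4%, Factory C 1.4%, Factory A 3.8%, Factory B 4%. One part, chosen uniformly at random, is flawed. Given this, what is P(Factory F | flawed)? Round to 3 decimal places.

0.232

By Bayes' rule, posterior ∝ prior × likelihood:
  Factory F: 0.436 × 0.014 = 0.006104
  Factory C: 0.062 × 0.014 = 0.000868
  Factory A: 0.396 × 0.038 = 0.015048
  Factory B: 0.106 × 0.04 = 0.00424
Sum = 0.02626.
P(Factory F | evidence) = 0.006104 / 0.02626 ≈ 0.232.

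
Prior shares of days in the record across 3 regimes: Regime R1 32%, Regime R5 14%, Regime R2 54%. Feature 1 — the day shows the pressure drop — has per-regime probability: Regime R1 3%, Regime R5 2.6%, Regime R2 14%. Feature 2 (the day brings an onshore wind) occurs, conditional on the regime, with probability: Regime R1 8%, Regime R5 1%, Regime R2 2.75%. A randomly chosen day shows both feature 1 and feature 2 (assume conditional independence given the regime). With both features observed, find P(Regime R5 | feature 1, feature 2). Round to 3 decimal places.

0.013

Compute prior × likelihood for every hypothesis:
  Regime R1: 0.32 × 0.03 × 0.08 = 0.000768
  Regime R5: 0.14 × 0.026 × 0.01 = 0.0000364
  Regime R2: 0.54 × 0.14 × 0.0275 = 0.002079
Sum = 0.0028834.
P(Regime R5 | evidence) = 0.0000364 / 0.0028834 ≈ 0.013.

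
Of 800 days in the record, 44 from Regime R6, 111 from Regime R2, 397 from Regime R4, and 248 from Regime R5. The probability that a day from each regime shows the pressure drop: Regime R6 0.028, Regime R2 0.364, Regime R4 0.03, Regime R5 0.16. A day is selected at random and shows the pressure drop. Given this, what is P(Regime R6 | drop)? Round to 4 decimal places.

0.0132

Prior × likelihood for each hypothesis:
  Regime R6: 0.055 × 0.028 = 0.00154
  Regime R2: 0.13875 × 0.364 = 0.050505
  Regime R4: 0.49625 × 0.03 = 0.0148875
  Regime R5: 0.31 × 0.16 = 0.0496
Sum = 0.1165325.
P(Regime R6 | evidence) = 0.00154 / 0.1165325 ≈ 0.0132.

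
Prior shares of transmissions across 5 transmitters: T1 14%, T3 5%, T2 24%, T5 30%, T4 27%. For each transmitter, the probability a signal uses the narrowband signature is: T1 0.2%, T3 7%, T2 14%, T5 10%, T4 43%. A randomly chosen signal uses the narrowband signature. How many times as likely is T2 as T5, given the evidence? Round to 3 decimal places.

1.120

Compute prior × likelihood for every hypothesis:
  T1: 0.14 × 0.002 = 0.00028
  T3: 0.05 × 0.07 = 0.0035
  T2: 0.24 × 0.14 = 0.0336
  T5: 0.3 × 0.1 = 0.03
  T4: 0.27 × 0.43 = 0.1161
Total = 0.18348.
The ratio is 0.0336 / 0.03 (the normalizer cancels) = 1.120.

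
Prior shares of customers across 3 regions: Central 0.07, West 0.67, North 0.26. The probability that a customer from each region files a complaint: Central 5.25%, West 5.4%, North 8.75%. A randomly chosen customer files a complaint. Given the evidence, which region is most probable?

Compute prior × likelihood for every hypothesis:
  Central: 0.07 × 0.0525 = 0.003675
  West: 0.67 × 0.054 = 0.03618
  North: 0.26 × 0.0875 = 0.02275
Normalizing constant = 0.062605.
Largest term belongs to West, so West is most probable.

West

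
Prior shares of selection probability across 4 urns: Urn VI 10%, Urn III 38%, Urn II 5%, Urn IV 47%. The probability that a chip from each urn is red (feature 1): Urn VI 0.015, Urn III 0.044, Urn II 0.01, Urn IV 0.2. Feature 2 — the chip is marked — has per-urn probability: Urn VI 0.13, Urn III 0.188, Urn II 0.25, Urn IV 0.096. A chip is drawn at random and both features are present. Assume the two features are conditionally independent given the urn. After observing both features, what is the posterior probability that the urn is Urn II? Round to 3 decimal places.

0.010

Prior × likelihood for each hypothesis:
  Urn VI: 0.1 × 0.015 × 0.13 = 0.000195
  Urn III: 0.38 × 0.044 × 0.188 = 0.00314336
  Urn II: 0.05 × 0.01 × 0.25 = 0.000125
  Urn IV: 0.47 × 0.2 × 0.096 = 0.009024
Normalizing constant = 0.01248736.
P(Urn II | evidence) = 0.000125 / 0.01248736 ≈ 0.010.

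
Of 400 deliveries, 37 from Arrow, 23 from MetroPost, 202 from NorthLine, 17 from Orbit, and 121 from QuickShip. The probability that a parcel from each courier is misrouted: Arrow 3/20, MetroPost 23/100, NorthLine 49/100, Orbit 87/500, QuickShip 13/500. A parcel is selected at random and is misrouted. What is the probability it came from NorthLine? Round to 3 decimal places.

0.854

By Bayes' rule, posterior ∝ prior × likelihood:
  Arrow: 0.0925 × 0.15 = 0.013875
  MetroPost: 0.0575 × 0.23 = 0.013225
  NorthLine: 0.505 × 0.49 = 0.24745
  Orbit: 0.0425 × 0.174 = 0.007395
  QuickShip: 0.3025 × 0.026 = 0.007865
Sum = 0.28981.
P(NorthLine | evidence) = 0.24745 / 0.28981 ≈ 0.854.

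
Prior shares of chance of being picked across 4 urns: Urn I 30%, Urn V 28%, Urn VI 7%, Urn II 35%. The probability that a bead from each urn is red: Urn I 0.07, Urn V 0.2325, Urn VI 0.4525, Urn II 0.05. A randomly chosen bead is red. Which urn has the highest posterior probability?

Compute prior × likelihood for every hypothesis:
  Urn I: 0.3 × 0.07 = 0.021
  Urn V: 0.28 × 0.2325 = 0.0651
  Urn VI: 0.07 × 0.4525 = 0.031675
  Urn II: 0.35 × 0.05 = 0.0175
Sum = 0.135275.
Largest term belongs to Urn V, so Urn V is most probable.

Urn V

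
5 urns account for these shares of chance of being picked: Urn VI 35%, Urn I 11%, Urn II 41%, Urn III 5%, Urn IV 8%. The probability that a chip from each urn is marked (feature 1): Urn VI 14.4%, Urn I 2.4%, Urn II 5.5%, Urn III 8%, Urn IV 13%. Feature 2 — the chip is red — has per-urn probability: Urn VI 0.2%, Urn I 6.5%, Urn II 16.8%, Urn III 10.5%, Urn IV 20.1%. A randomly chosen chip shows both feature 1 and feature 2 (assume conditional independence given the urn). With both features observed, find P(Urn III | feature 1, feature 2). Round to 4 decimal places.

0.0639

Prior × likelihood for each hypothesis:
  Urn VI: 0.35 × 0.144 × 0.002 = 0.0001008
  Urn I: 0.11 × 0.024 × 0.065 = 0.0001716
  Urn II: 0.41 × 0.055 × 0.168 = 0.0037884
  Urn III: 0.05 × 0.08 × 0.105 = 0.00042
  Urn IV: 0.08 × 0.13 × 0.201 = 0.0020904
Sum = 0.0065712.
P(Urn III | evidence) = 0.00042 / 0.0065712 ≈ 0.0639.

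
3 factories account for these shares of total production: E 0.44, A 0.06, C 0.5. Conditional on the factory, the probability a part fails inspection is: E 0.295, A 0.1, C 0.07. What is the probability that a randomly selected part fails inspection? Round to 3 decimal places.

Unnormalized posteriors (prior × likelihood):
  E: 0.44 × 0.295 = 0.1298
  A: 0.06 × 0.1 = 0.006
  C: 0.5 × 0.07 = 0.035
P(nonconforming) = 0.1298 + 0.006 + 0.035 = 0.1708 → 0.171.

0.171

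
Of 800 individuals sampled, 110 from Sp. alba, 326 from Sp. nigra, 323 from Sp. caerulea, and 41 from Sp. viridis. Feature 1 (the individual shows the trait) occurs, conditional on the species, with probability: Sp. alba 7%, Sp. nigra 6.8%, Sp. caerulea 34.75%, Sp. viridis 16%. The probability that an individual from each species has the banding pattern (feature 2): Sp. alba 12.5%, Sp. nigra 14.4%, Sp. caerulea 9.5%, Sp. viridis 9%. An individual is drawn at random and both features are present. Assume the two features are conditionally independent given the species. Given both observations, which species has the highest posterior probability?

Prior × likelihood for each hypothesis:
  Sp. alba: 0.1375 × 0.07 × 0.125 = 0.001203125
  Sp. nigra: 0.4075 × 0.068 × 0.144 = 0.00399024
  Sp. caerulea: 0.40375 × 0.3475 × 0.095 = 0.013328796875
  Sp. viridis: 0.05125 × 0.16 × 0.09 = 0.000738
Normalizing constant = 0.019260161875.
Largest term belongs to Sp. caerulea, so Sp. caerulea is most probable.

Sp. caerulea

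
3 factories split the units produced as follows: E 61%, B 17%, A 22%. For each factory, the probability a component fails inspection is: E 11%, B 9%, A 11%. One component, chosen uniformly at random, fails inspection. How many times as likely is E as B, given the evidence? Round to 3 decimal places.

By Bayes' rule, posterior ∝ prior × likelihood:
  E: 0.61 × 0.11 = 0.0671
  B: 0.17 × 0.09 = 0.0153
  A: 0.22 × 0.11 = 0.0242
Total = 0.1066.
The ratio is 0.0671 / 0.0153 (the normalizer cancels) = 4.386.

4.386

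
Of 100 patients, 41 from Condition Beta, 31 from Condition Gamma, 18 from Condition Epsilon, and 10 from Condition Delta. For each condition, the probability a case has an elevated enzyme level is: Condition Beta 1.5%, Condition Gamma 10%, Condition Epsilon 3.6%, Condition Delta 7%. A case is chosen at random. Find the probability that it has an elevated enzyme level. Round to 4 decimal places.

0.0506

Compute prior × likelihood for every hypothesis:
  Condition Beta: 0.41 × 0.015 = 0.00615
  Condition Gamma: 0.31 × 0.1 = 0.031
  Condition Epsilon: 0.18 × 0.036 = 0.00648
  Condition Delta: 0.1 × 0.07 = 0.007
P(elevated) = 0.00615 + 0.031 + 0.00648 + 0.007 = 0.05063 → 0.0506.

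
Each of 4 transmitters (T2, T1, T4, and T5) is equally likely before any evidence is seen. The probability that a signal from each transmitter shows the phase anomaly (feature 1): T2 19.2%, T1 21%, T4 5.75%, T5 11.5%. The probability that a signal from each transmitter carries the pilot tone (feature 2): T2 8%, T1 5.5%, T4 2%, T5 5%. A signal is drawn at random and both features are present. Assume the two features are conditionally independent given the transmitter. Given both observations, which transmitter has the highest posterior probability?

With a uniform prior (1/4 each), posterior ∝ likelihood:
  T2: 0.192 × 0.08 = 0.01536
  T1: 0.21 × 0.055 = 0.01155
  T4: 0.0575 × 0.02 = 0.00115
  T5: 0.115 × 0.05 = 0.00575
Total = 0.03381.
Largest term belongs to T2, so T2 is most probable.

T2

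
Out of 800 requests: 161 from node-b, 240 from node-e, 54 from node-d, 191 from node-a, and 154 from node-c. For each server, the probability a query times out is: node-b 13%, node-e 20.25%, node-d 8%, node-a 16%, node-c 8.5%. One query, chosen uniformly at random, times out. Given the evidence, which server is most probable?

Compute prior × likelihood for every hypothesis:
  node-b: 0.20125 × 0.13 = 0.0261625
  node-e: 0.3 × 0.2025 = 0.06075
  node-d: 0.0675 × 0.08 = 0.0054
  node-a: 0.23875 × 0.16 = 0.0382
  node-c: 0.1925 × 0.085 = 0.0163625
Sum = 0.146875.
Largest term belongs to node-e, so node-e is most probable.

node-e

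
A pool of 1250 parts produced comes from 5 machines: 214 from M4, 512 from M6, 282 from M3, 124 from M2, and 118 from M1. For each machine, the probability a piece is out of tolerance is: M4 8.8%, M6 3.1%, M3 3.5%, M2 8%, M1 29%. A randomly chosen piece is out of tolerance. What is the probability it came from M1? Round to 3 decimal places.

Compute prior × likelihood for every hypothesis:
  M4: 0.1712 × 0.088 = 0.0150656
  M6: 0.4096 × 0.031 = 0.0126976
  M3: 0.2256 × 0.035 = 0.007896
  M2: 0.0992 × 0.08 = 0.007936
  M1: 0.0944 × 0.29 = 0.027376
Normalizing constant = 0.0709712.
P(M1 | evidence) = 0.027376 / 0.0709712 ≈ 0.386.

0.386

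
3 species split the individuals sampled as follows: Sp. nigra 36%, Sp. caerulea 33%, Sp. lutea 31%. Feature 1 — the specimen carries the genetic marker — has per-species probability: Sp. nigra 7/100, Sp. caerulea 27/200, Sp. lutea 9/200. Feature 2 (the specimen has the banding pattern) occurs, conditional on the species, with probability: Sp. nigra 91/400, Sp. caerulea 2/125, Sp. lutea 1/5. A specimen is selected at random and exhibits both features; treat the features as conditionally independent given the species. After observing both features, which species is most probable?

Prior × likelihood for each hypothesis:
  Sp. nigra: 0.36 × 0.07 × 0.2275 = 0.005733
  Sp. caerulea: 0.33 × 0.135 × 0.016 = 0.0007128
  Sp. lutea: 0.31 × 0.045 × 0.2 = 0.00279
Sum = 0.0092358.
Largest term belongs to Sp. nigra, so Sp. nigra is most probable.

Sp. nigra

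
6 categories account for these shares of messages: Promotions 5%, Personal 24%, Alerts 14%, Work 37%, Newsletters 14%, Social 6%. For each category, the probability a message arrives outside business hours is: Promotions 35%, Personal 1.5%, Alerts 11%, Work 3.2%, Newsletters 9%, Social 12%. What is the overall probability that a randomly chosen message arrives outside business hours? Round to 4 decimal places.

0.0681

Unnormalized posteriors (prior × likelihood):
  Promotions: 0.05 × 0.35 = 0.0175
  Personal: 0.24 × 0.015 = 0.0036
  Alerts: 0.14 × 0.11 = 0.0154
  Work: 0.37 × 0.032 = 0.01184
  Newsletters: 0.14 × 0.09 = 0.0126
  Social: 0.06 × 0.12 = 0.0072
P(off-hours) = 0.0175 + 0.0036 + 0.0154 + 0.01184 + 0.0126 + 0.0072 = 0.06814 → 0.0681.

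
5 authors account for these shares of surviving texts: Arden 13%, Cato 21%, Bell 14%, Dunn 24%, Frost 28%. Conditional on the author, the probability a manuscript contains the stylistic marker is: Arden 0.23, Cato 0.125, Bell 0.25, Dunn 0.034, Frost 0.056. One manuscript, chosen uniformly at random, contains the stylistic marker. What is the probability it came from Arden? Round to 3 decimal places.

Compute prior × likelihood for every hypothesis:
  Arden: 0.13 × 0.23 = 0.0299
  Cato: 0.21 × 0.125 = 0.02625
  Bell: 0.14 × 0.25 = 0.035
  Dunn: 0.24 × 0.034 = 0.00816
  Frost: 0.28 × 0.056 = 0.01568
Sum = 0.11499.
P(Arden | evidence) = 0.0299 / 0.11499 ≈ 0.260.

0.260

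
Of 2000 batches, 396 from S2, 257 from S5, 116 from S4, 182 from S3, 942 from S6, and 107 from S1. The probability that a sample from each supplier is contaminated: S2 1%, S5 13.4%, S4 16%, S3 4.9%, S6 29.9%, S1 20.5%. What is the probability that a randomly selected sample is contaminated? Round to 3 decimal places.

Prior × likelihood for each hypothesis:
  S2: 0.198 × 0.01 = 0.00198
  S5: 0.1285 × 0.134 = 0.017219
  S4: 0.058 × 0.16 = 0.00928
  S3: 0.091 × 0.049 = 0.004459
  S6: 0.471 × 0.299 = 0.140829
  S1: 0.0535 × 0.205 = 0.0109675
P(contaminated) = 0.00198 + 0.017219 + 0.00928 + 0.004459 + 0.140829 + 0.0109675 = 0.1847345 → 0.185.

0.185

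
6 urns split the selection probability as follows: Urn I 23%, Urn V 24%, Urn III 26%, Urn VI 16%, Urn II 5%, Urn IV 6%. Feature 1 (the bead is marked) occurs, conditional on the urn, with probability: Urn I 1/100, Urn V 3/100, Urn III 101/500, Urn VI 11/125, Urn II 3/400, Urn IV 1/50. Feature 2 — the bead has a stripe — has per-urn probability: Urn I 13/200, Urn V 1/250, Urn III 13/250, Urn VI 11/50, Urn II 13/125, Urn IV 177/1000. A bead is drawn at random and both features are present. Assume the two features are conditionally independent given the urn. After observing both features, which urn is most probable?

Urn VI

Prior × likelihood for each hypothesis:
  Urn I: 0.23 × 0.01 × 0.065 = 0.0001495
  Urn V: 0.24 × 0.03 × 0.004 = 0.0000288
  Urn III: 0.26 × 0.202 × 0.052 = 0.00273104
  Urn VI: 0.16 × 0.088 × 0.22 = 0.0030976
  Urn II: 0.05 × 0.0075 × 0.104 = 0.000039
  Urn IV: 0.06 × 0.02 × 0.177 = 0.0002124
Sum = 0.00625834.
Largest term belongs to Urn VI, so Urn VI is most probable.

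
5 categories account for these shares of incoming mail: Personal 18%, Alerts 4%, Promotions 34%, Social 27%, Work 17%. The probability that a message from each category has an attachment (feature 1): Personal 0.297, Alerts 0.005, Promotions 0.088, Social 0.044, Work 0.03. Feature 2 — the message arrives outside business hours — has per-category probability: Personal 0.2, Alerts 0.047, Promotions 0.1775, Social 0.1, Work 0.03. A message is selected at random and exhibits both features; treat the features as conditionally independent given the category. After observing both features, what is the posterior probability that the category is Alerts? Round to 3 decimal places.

0.001

By Bayes' rule, posterior ∝ prior × likelihood:
  Personal: 0.18 × 0.297 × 0.2 = 0.010692
  Alerts: 0.04 × 0.005 × 0.047 = 0.0000094
  Promotions: 0.34 × 0.088 × 0.1775 = 0.0053108
  Social: 0.27 × 0.044 × 0.1 = 0.001188
  Work: 0.17 × 0.03 × 0.03 = 0.000153
Total = 0.0173532.
P(Alerts | evidence) = 0.0000094 / 0.0173532 ≈ 0.001.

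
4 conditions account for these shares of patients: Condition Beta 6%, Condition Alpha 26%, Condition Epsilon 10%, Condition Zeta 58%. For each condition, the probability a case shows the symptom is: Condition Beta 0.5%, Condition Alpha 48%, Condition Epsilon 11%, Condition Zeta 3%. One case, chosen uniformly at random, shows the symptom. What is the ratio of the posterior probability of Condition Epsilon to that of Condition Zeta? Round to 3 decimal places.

Compute prior × likelihood for every hypothesis:
  Condition Beta: 0.06 × 0.005 = 0.0003
  Condition Alpha: 0.26 × 0.48 = 0.1248
  Condition Epsilon: 0.1 × 0.11 = 0.011
  Condition Zeta: 0.58 × 0.03 = 0.0174
Sum = 0.1535.
The ratio is 0.011 / 0.0174 (the normalizer cancels) = 0.632.

0.632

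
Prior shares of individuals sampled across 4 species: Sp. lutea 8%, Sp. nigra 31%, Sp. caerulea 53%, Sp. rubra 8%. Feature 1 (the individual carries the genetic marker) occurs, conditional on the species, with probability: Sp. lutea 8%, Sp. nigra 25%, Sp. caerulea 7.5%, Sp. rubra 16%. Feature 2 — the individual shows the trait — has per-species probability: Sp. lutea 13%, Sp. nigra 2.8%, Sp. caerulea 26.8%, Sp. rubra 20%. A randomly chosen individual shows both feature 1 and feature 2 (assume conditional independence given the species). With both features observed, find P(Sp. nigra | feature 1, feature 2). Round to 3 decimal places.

0.134

Compute prior × likelihood for every hypothesis:
  Sp. lutea: 0.08 × 0.08 × 0.13 = 0.000832
  Sp. nigra: 0.31 × 0.25 × 0.028 = 0.00217
  Sp. caerulea: 0.53 × 0.075 × 0.268 = 0.010653
  Sp. rubra: 0.08 × 0.16 × 0.2 = 0.00256
Sum = 0.016215.
P(Sp. nigra | evidence) = 0.00217 / 0.016215 ≈ 0.134.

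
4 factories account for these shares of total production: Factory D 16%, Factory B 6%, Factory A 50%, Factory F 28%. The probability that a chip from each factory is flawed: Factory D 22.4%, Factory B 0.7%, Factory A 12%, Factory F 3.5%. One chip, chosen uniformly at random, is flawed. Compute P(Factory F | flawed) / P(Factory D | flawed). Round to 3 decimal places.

Unnormalized posteriors (prior × likelihood):
  Factory D: 0.16 × 0.224 = 0.03584
  Factory B: 0.06 × 0.007 = 0.00042
  Factory A: 0.5 × 0.12 = 0.06
  Factory F: 0.28 × 0.035 = 0.0098
Total = 0.10606.
The ratio is 0.0098 / 0.03584 (the normalizer cancels) = 0.273.

0.273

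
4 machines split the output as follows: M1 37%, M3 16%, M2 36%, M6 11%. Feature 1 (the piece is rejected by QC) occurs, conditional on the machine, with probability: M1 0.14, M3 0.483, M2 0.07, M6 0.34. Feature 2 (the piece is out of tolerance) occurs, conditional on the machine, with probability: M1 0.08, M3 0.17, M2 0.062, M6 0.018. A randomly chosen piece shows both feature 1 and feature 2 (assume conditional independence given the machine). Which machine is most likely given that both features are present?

M3

Prior × likelihood for each hypothesis:
  M1: 0.37 × 0.14 × 0.08 = 0.004144
  M3: 0.16 × 0.483 × 0.17 = 0.0131376
  M2: 0.36 × 0.07 × 0.062 = 0.0015624
  M6: 0.11 × 0.34 × 0.018 = 0.0006732
Sum = 0.0195172.
Largest term belongs to M3, so M3 is most probable.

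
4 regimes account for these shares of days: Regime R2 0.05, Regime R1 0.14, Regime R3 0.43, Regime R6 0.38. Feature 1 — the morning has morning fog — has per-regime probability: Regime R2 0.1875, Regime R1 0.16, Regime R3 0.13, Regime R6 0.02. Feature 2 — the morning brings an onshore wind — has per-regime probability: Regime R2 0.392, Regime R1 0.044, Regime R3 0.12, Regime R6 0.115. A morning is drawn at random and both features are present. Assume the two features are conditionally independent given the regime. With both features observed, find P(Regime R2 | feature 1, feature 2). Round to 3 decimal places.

Prior × likelihood for each hypothesis:
  Regime R2: 0.05 × 0.1875 × 0.392 = 0.003675
  Regime R1: 0.14 × 0.16 × 0.044 = 0.0009856
  Regime R3: 0.43 × 0.13 × 0.12 = 0.006708
  Regime R6: 0.38 × 0.02 × 0.115 = 0.000874
Total = 0.0122426.
P(Regime R2 | evidence) = 0.003675 / 0.0122426 ≈ 0.300.

0.300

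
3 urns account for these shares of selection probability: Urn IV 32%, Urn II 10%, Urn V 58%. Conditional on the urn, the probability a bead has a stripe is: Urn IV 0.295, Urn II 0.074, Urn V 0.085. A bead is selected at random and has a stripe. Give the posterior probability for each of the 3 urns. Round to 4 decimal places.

Urn IV 0.6248, Urn II 0.0490, Urn V 0.3263

By Bayes' rule, posterior ∝ prior × likelihood:
  Urn IV: 0.32 × 0.295 = 0.0944
  Urn II: 0.1 × 0.074 = 0.0074
  Urn V: 0.58 × 0.085 = 0.0493
Total = 0.1511.
P(Urn IV | striped) = 0.0944/0.1511 ≈ 0.6248
P(Urn II | striped) = 0.0074/0.1511 ≈ 0.0490
P(Urn V | striped) = 0.0493/0.1511 ≈ 0.3263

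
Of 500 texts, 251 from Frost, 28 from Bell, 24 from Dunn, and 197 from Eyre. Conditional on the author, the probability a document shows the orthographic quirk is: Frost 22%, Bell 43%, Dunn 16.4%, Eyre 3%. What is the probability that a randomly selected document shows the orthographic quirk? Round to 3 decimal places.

0.154

Prior × likelihood for each hypothesis:
  Frost: 0.502 × 0.22 = 0.11044
  Bell: 0.056 × 0.43 = 0.02408
  Dunn: 0.048 × 0.164 = 0.007872
  Eyre: 0.394 × 0.03 = 0.01182
P(quirk) = 0.11044 + 0.02408 + 0.007872 + 0.01182 = 0.154212 → 0.154.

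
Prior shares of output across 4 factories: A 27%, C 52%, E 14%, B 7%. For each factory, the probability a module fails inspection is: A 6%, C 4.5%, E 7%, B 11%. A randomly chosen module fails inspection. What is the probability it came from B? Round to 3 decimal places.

0.135

By Bayes' rule, posterior ∝ prior × likelihood:
  A: 0.27 × 0.06 = 0.0162
  C: 0.52 × 0.045 = 0.0234
  E: 0.14 × 0.07 = 0.0098
  B: 0.07 × 0.11 = 0.0077
Total = 0.0571.
P(B | evidence) = 0.0077 / 0.0571 ≈ 0.135.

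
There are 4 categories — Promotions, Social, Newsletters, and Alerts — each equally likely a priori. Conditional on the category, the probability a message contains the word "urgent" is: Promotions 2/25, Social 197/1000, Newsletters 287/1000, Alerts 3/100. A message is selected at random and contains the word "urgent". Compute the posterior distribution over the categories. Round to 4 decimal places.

With a uniform prior (1/4 each), posterior ∝ likelihood:
  Promotions: 0.08
  Social: 0.197
  Newsletters: 0.287
  Alerts: 0.03
Sum = 0.594.
P(Promotions | urgent-flag) = 0.08/0.594 ≈ 0.1347
P(Social | urgent-flag) = 0.197/0.594 ≈ 0.3316
P(Newsletters | urgent-flag) = 0.287/0.594 ≈ 0.4832
P(Alerts | urgent-flag) = 0.03/0.594 ≈ 0.0505
(Check: 0.1347+0.3316+0.4832+0.0505 = 1.0000.)

Promotions 0.1347, Social 0.3316, Newsletters 0.4832, Alerts 0.0505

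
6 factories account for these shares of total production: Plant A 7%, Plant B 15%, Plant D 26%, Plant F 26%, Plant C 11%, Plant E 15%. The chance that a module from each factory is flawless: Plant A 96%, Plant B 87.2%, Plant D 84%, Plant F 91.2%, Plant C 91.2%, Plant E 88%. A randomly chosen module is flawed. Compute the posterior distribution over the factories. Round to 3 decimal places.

Plant A 0.025, Plant B 0.168, Plant D 0.364, Plant F 0.200, Plant C 0.085, Plant E 0.158

Taking complements, P(flawed | each) = Plant A 0.04, Plant B 0.128, Plant D 0.16, Plant F 0.088, Plant C 0.088, Plant E 0.12.
Compute prior × likelihood for every hypothesis:
  Plant A: 0.07 × 0.04 = 0.0028
  Plant B: 0.15 × 0.128 = 0.0192
  Plant D: 0.26 × 0.16 = 0.0416
  Plant F: 0.26 × 0.088 = 0.02288
  Plant C: 0.11 × 0.088 = 0.00968
  Plant E: 0.15 × 0.12 = 0.018
Sum = 0.11416.
P(Plant A | flawed) = 0.0028/0.11416 ≈ 0.025
P(Plant B | flawed) = 0.0192/0.11416 ≈ 0.168
P(Plant D | flawed) = 0.0416/0.11416 ≈ 0.364
P(Plant F | flawed) = 0.02288/0.11416 ≈ 0.200
P(Plant C | flawed) = 0.00968/0.11416 ≈ 0.085
P(Plant E | flawed) = 0.018/0.11416 ≈ 0.158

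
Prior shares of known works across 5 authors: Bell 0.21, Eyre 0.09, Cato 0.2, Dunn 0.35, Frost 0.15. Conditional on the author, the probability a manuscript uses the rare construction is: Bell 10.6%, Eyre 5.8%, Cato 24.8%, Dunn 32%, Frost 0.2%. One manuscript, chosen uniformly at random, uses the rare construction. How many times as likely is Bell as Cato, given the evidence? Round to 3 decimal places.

0.449

Prior × likelihood for each hypothesis:
  Bell: 0.21 × 0.106 = 0.02226
  Eyre: 0.09 × 0.058 = 0.00522
  Cato: 0.2 × 0.248 = 0.0496
  Dunn: 0.35 × 0.32 = 0.112
  Frost: 0.15 × 0.002 = 0.0003
Sum = 0.18938.
The ratio is 0.02226 / 0.0496 (the normalizer cancels) = 0.449.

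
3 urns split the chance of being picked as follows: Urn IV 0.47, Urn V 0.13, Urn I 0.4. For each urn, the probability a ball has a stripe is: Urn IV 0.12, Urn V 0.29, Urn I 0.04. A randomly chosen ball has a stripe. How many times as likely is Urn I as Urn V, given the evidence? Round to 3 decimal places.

0.424

Unnormalized posteriors (prior × likelihood):
  Urn IV: 0.47 × 0.12 = 0.0564
  Urn V: 0.13 × 0.29 = 0.0377
  Urn I: 0.4 × 0.04 = 0.016
Total = 0.1101.
The ratio is 0.016 / 0.0377 (the normalizer cancels) = 0.424.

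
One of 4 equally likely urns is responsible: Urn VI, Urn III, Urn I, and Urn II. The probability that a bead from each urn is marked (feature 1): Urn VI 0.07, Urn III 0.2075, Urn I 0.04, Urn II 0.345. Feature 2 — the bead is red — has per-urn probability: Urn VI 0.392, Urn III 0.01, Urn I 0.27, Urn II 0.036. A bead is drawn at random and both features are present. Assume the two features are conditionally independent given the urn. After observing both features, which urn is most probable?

Urn VI

With a uniform prior (1/4 each), posterior ∝ likelihood:
  Urn VI: 0.07 × 0.392 = 0.02744
  Urn III: 0.2075 × 0.01 = 0.002075
  Urn I: 0.04 × 0.27 = 0.0108
  Urn II: 0.345 × 0.036 = 0.01242
Total = 0.052735.
Largest term belongs to Urn VI, so Urn VI is most probable.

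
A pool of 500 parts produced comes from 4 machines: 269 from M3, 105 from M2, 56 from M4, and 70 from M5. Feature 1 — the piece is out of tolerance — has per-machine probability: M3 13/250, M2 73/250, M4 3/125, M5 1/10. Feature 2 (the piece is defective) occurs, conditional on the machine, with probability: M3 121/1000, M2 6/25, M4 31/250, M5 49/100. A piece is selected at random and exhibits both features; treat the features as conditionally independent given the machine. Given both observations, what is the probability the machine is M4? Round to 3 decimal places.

0.013

Compute prior × likelihood for every hypothesis:
  M3: 0.538 × 0.052 × 0.121 = 0.003385096
  M2: 0.21 × 0.292 × 0.24 = 0.0147168
  M4: 0.112 × 0.024 × 0.124 = 0.000333312
  M5: 0.14 × 0.1 × 0.49 = 0.00686
Sum = 0.025295208.
P(M4 | evidence) = 0.000333312 / 0.025295208 ≈ 0.013.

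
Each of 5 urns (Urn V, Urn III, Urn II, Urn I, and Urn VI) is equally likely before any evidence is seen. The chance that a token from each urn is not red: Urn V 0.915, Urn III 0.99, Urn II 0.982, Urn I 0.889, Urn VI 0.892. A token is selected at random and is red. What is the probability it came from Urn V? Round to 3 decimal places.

Taking complements, P(red | each) = Urn V 0.085, Urn III 0.01, Urn II 0.018, Urn I 0.111, Urn VI 0.108.
With a uniform prior (1/5 each), posterior ∝ likelihood:
  Urn V: 0.085
  Urn III: 0.01
  Urn II: 0.018
  Urn I: 0.111
  Urn VI: 0.108
Normalizing constant = 0.332.
P(Urn V | evidence) = 0.085 / 0.332 ≈ 0.256.

0.256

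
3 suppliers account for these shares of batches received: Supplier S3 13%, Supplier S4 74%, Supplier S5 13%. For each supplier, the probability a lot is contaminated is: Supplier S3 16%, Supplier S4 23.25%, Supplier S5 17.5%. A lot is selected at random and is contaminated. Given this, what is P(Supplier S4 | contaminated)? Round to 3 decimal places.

0.798

Unnormalized posteriors (prior × likelihood):
  Supplier S3: 0.13 × 0.16 = 0.0208
  Supplier S4: 0.74 × 0.2325 = 0.17205
  Supplier S5: 0.13 × 0.175 = 0.02275
Total = 0.2156.
P(Supplier S4 | evidence) = 0.17205 / 0.2156 ≈ 0.798.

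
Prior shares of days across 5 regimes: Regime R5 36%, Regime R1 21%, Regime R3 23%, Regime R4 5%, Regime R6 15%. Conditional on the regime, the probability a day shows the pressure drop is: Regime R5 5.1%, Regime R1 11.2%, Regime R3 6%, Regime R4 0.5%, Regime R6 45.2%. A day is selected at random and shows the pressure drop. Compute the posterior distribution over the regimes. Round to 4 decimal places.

Regime R5 0.1484, Regime R1 0.1901, Regime R3 0.1115, Regime R4 0.0020, Regime R6 0.5480

Unnormalized posteriors (prior × likelihood):
  Regime R5: 0.36 × 0.051 = 0.01836
  Regime R1: 0.21 × 0.112 = 0.02352
  Regime R3: 0.23 × 0.06 = 0.0138
  Regime R4: 0.05 × 0.005 = 0.00025
  Regime R6: 0.15 × 0.452 = 0.0678
Total = 0.12373.
P(Regime R5 | drop) = 0.01836/0.12373 ≈ 0.1484
P(Regime R1 | drop) = 0.02352/0.12373 ≈ 0.1901
P(Regime R3 | drop) = 0.0138/0.12373 ≈ 0.1115
P(Regime R4 | drop) = 0.00025/0.12373 ≈ 0.0020
P(Regime R6 | drop) = 0.0678/0.12373 ≈ 0.5480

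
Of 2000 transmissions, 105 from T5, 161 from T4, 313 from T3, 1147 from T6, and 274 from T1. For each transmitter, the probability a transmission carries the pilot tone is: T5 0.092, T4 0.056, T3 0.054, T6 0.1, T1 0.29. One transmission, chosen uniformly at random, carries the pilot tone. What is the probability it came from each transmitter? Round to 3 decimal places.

T5 0.042, T4 0.039, T3 0.074, T6 0.499, T1 0.346

Compute prior × likelihood for every hypothesis:
  T5: 0.0525 × 0.092 = 0.00483
  T4: 0.0805 × 0.056 = 0.004508
  T3: 0.1565 × 0.054 = 0.008451
  T6: 0.5735 × 0.1 = 0.05735
  T1: 0.137 × 0.29 = 0.03973
Total = 0.114869.
P(T5 | pilot) = 0.00483/0.114869 ≈ 0.042
P(T4 | pilot) = 0.004508/0.114869 ≈ 0.039
P(T3 | pilot) = 0.008451/0.114869 ≈ 0.074
P(T6 | pilot) = 0.05735/0.114869 ≈ 0.499
P(T1 | pilot) = 0.03973/0.114869 ≈ 0.346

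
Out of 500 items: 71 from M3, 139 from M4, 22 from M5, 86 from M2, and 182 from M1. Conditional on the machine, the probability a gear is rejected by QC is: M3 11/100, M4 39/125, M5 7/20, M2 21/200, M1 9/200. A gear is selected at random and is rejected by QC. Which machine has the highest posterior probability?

By Bayes' rule, posterior ∝ prior × likelihood:
  M3: 0.142 × 0.11 = 0.01562
  M4: 0.278 × 0.312 = 0.086736
  M5: 0.044 × 0.35 = 0.0154
  M2: 0.172 × 0.105 = 0.01806
  M1: 0.364 × 0.045 = 0.01638
Normalizing constant = 0.152196.
Largest term belongs to M4, so M4 is most probable.

M4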